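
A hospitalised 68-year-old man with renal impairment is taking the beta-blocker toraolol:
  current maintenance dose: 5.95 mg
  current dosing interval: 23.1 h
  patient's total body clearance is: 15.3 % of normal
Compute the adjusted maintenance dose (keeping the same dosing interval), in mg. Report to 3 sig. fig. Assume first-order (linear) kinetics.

0.910 mg

To keep the same average steady-state level, dosing rate must scale with clearance.
CL ratio = 15.3 / 100 = 0.1530
New dose (same interval) = 5.95 × 0.1530 = 0.9104 mg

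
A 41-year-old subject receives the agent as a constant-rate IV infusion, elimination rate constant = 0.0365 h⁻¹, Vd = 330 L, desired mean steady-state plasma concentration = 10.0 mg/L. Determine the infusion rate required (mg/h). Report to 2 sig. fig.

CL = k × Vd = 0.03650 × 330 = 12.05 L/h
At steady state, infusion rate R₀ = Css × CL = 10.0 × 12.05 = 120.5 mg/h

120 mg/h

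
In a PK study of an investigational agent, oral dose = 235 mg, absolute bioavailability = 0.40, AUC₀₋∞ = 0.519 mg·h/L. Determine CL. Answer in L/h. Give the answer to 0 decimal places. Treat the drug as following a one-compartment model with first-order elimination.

CL = F·Dose / AUC = 0.40 × 235 / 0.519 = 181.1 L/h

181 L/h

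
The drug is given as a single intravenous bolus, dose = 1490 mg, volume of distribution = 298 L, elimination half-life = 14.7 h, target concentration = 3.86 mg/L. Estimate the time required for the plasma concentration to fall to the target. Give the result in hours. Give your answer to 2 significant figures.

C₀ = Dose / Vd = 1490 / 298 = 5.000 mg/L
k = ln2 / t½ = 0.693147 / 14.7 = 0.04715 h⁻¹
t = ln(C₀ / C) / k = ln(5.000 / 3.86) / 0.04715
  = ln(1.295) / 0.04715 = 0.2585 / 0.04715 = 5.483 h

5.5 h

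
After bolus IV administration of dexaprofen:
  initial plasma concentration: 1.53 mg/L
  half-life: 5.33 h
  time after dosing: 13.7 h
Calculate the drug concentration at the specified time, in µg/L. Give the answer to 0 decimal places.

k = ln2 / t½ = 0.693147 / 5.33 = 0.1300 h⁻¹
C = C₀ · e^(−k·t) = 1.530 × e^(−0.1300 × 13.7)
  = 1.530 × 0.1685 = 0.2578 mg/L
Convert: 0.2578 mg/L × 1000 = 257.8 µg/L

258 µg/L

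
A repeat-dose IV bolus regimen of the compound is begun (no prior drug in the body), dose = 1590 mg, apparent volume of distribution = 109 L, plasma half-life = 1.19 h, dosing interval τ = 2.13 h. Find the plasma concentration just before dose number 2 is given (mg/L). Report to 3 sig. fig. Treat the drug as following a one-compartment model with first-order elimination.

4.22 mg/L

C₀ per dose = Dose / Vd = 1590 / 109 = 14.59 mg/L
k = ln2 / t½ = 0.693147 / 1.19 = 0.5825 h⁻¹
Fraction remaining after one interval: r = e^(−kτ) = e^(−0.5825 × 2.13) = 0.2892
Before dose 2, 1 dose has been given (aged 1τ).
C_trough = C₀ × r = 14.59 × 0.2892 = 4.219 mg/L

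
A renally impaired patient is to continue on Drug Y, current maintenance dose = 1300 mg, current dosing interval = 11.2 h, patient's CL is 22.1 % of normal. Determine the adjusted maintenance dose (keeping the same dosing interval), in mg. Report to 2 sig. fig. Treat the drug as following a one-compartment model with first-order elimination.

To keep the same average steady-state level, dosing rate must scale with clearance.
CL ratio = 22.1 / 100 = 0.2210
New dose (same interval) = 1300 × 0.2210 = 287.3 mg

290 mg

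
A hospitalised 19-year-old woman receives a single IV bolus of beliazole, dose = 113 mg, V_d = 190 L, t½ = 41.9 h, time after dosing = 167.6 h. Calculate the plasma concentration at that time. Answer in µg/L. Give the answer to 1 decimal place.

C₀ = Dose / Vd = 113.0 / 190 = 0.5947 mg/L
k = ln2 / t½ = 0.693147 / 41.9 = 0.01654 h⁻¹
t / t½ = 167.6 / 41.9 = 4 half-lives
C = C₀ × (1/2)^4 = 0.5947 × 0.06250 = 0.03717 mg/L
Convert: 0.03717 mg/L × 1000 = 37.17 µg/L

37.2 µg/L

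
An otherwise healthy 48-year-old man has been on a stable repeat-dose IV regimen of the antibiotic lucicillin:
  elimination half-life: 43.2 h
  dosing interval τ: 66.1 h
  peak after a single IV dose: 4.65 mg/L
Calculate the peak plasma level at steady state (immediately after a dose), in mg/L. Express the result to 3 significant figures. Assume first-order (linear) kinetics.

7.11 mg/L

k = ln2 / t½ = 0.693147 / 43.2 = 0.01605 h⁻¹
e^(−kτ) = e^(−0.01605 × 66.1) = 0.3461
Accumulation ratio R = 1 / (1 − e^(−kτ)) = 1 / (1 − 0.3461) = 1.529
Steady-state peak = C₀ × R = 4.65 × 1.529 = 7.110 mg/L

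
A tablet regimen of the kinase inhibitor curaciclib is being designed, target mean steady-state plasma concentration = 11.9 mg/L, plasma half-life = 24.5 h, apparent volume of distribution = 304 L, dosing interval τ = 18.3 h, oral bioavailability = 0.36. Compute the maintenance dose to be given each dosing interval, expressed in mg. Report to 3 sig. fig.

5200 mg

k = ln2 / t½ = 0.693147 / 24.5 = 0.02829 h⁻¹
CL = k × Vd = 0.02829 × 304 = 8.600 L/h
At steady state, F × (Dose/τ) = Css × CL.
Dose = Css × CL × τ / F = 11.9 × 8.600 × 18.3 / 0.36 = 5202 mg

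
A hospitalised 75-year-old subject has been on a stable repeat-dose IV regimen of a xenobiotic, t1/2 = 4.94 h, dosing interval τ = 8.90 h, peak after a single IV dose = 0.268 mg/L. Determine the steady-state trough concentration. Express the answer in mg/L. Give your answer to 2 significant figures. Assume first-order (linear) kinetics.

0.11 mg/L

k = ln2 / t½ = 0.693147 / 4.94 = 0.1403 h⁻¹
e^(−kτ) = e^(−0.1403 × 8.90) = 0.2869
Accumulation ratio R = 1 / (1 − e^(−kτ)) = 1 / (1 − 0.2869) = 1.402
Steady-state trough = C₀ × R × e^(−kτ) = 0.268 × 1.402 × 0.2869 = 0.1078 mg/L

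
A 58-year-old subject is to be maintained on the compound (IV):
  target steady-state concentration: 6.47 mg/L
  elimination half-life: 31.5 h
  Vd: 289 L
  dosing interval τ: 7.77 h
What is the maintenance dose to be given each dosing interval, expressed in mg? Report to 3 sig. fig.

320 mg

k = ln2 / t½ = 0.693147 / 31.5 = 0.02200 h⁻¹
CL = k × Vd = 0.02200 × 289 = 6.358 L/h
At steady state, Dose/τ = Css × CL.
Dose = Css × CL × τ = 6.47 × 6.358 × 7.77 = 319.6 mg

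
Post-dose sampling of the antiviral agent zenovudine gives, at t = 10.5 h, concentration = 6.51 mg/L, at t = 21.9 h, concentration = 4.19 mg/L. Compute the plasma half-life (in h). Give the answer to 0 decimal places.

18 h

k = ln(C₁/C₂) / (t₂ − t₁) = ln(6.51/4.19) / (21.9 − 10.5)
  = 0.4406 / 11.40 = 0.03865 h⁻¹
t½ = ln2 / k = 0.693147 / 0.03865 = 17.93 h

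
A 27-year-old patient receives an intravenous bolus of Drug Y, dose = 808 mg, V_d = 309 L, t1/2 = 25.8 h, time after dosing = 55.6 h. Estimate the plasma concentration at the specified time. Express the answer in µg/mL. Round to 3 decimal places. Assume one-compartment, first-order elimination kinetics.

C₀ = Dose / Vd = 808.0 / 309 = 2.615 mg/L
k = ln2 / t½ = 0.693147 / 25.8 = 0.02687 h⁻¹
C = C₀ · e^(−k·t) = 2.615 × e^(−0.02687 × 55.6)
  = 2.615 × 0.2245 = 0.5871 mg/L
(0.5871 mg/L = 0.5871 µg/mL)

0.587 µg/mL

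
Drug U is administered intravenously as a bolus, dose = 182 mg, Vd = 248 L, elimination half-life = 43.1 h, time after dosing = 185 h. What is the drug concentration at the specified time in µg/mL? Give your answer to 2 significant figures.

C₀ = Dose / Vd = 182.0 / 248 = 0.7339 mg/L
k = ln2 / t½ = 0.693147 / 43.1 = 0.01608 h⁻¹
C = C₀ · e^(−k·t) = 0.7339 × e^(−0.01608 × 185)
  = 0.7339 × 0.05106 = 0.03747 mg/L
(0.03747 mg/L = 0.03747 µg/mL)

0.037 µg/mL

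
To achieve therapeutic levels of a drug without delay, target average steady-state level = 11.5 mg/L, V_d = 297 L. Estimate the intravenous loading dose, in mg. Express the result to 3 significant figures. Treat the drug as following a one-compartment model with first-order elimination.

LD = Css × Vd = 11.5 × 297 = 3416 mg

3420 mg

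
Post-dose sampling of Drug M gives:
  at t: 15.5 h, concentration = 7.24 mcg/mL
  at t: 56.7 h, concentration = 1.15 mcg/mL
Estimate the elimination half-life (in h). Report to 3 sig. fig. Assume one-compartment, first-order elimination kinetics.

k = ln(C₁/C₂) / (t₂ − t₁) = ln(7.24/1.15) / (56.7 − 15.5)
  = 1.840 / 41.20 = 0.04466 h⁻¹
t½ = ln2 / k = 0.693147 / 0.04466 = 15.52 h

15.5 h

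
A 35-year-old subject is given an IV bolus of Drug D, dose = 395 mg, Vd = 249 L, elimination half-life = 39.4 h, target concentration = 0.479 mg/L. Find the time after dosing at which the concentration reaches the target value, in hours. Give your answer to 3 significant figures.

68.1 h

C₀ = Dose / Vd = 395.0 / 249 = 1.586 mg/L
k = ln2 / t½ = 0.693147 / 39.4 = 0.01759 h⁻¹
t = ln(C₀ / C) / k = ln(1.586 / 0.479) / 0.01759
  = ln(3.311) / 0.01759 = 1.197 / 0.01759 = 68.05 h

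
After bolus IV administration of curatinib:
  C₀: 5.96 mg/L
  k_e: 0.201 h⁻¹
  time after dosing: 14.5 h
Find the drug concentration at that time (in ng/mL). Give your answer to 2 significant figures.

C = C₀ · e^(−k·t) = 5.960 × e^(−0.2010 × 14.5)
  = 5.960 × 0.05423 = 0.3232 mg/L
Convert: 0.3232 mg/L × 1000 = 323.2 ng/mL

320 ng/mL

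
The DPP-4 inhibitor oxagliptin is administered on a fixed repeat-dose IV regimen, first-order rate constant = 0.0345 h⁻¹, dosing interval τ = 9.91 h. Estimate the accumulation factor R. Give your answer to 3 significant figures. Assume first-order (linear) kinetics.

3.45

e^(−kτ) = e^(−0.03450 × 9.91) = 0.7104
Accumulation ratio R = 1 / (1 − e^(−kτ)) = 1 / (1 − 0.7104) = 3.453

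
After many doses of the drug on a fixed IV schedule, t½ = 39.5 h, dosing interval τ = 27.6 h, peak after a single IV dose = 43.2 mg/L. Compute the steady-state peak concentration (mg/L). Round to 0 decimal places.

k = ln2 / t½ = 0.693147 / 39.5 = 0.01755 h⁻¹
e^(−kτ) = e^(−0.01755 × 27.6) = 0.6161
Accumulation ratio R = 1 / (1 − e^(−kτ)) = 1 / (1 − 0.6161) = 2.605
Steady-state peak = C₀ × R = 43.2 × 2.605 = 112.5 mg/L

113 mg/L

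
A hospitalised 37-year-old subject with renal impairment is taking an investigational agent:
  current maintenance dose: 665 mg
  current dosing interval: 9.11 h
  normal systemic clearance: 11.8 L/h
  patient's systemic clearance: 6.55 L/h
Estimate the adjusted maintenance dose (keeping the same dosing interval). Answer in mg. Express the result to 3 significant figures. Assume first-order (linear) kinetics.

To keep the same average steady-state level, dosing rate must scale with clearance.
CL ratio = 6.55 / 11.8 = 0.5551
New dose (same interval) = 665 × 0.5551 = 369.1 mg

369 mg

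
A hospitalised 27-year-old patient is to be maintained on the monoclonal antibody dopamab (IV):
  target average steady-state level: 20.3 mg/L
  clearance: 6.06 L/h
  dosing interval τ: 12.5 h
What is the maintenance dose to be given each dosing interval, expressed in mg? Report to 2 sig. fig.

1500 mg

At steady state, Dose/τ = Css × CL.
Dose = Css × CL × τ = 20.3 × 6.060 × 12.5 = 1538 mg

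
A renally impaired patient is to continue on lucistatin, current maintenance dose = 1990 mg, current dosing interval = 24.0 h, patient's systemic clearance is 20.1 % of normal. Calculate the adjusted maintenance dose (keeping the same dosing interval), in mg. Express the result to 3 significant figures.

To keep the same average steady-state level, dosing rate must scale with clearance.
CL ratio = 20.1 / 100 = 0.2010
New dose (same interval) = 1990 × 0.2010 = 400.0 mg

400 mg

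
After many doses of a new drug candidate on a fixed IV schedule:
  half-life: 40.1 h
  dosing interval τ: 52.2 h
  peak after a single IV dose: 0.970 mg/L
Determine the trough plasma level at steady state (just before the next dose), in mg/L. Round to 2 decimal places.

0.66 mg/L

k = ln2 / t½ = 0.693147 / 40.1 = 0.01729 h⁻¹
e^(−kτ) = e^(−0.01729 × 52.2) = 0.4055
Accumulation ratio R = 1 / (1 − e^(−kτ)) = 1 / (1 − 0.4055) = 1.682
Steady-state trough = C₀ × R × e^(−kτ) = 0.970 × 1.682 × 0.4055 = 0.6616 mg/L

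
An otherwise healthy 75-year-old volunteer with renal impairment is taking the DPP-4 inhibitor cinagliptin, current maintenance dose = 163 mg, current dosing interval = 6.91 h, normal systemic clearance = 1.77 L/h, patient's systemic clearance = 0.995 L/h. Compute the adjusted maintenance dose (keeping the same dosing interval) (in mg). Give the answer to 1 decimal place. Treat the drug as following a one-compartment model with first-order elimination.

To keep the same average steady-state level, dosing rate must scale with clearance.
CL ratio = 0.995 / 1.77 = 0.5621
New dose (same interval) = 163 × 0.5621 = 91.62 mg

91.6 mg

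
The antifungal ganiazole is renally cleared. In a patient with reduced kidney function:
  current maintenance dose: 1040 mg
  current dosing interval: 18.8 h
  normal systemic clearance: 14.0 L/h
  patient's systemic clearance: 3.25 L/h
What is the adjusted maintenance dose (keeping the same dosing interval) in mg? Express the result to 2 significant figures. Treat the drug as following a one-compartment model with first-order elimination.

240 mg

To keep the same average steady-state level, dosing rate must scale with clearance.
CL ratio = 3.25 / 14.0 = 0.2321
New dose (same interval) = 1040 × 0.2321 = 241.4 mg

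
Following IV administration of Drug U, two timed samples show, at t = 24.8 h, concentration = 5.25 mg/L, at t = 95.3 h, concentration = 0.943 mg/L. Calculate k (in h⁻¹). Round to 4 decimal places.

k = ln(C₁/C₂) / (t₂ − t₁) = ln(5.25/0.943) / (95.3 − 24.8)
  = 1.717 / 70.50 = 0.02435 h⁻¹

0.0244 h⁻¹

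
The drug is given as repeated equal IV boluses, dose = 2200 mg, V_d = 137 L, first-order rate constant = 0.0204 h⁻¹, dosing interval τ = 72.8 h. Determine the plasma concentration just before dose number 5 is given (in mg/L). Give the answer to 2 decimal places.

C₀ per dose = Dose / Vd = 2200 / 137 = 16.06 mg/L
Fraction remaining after one interval: r = e^(−kτ) = e^(−0.02040 × 72.8) = 0.2265
Before dose 5, 4 doses have been given (aged 1τ, 2τ, 3τ, 4τ).
C_trough = C₀ × (r + r² + … + r^4) = C₀ × r(1−r^4)/(1−r)
        = 16.06 × 0.2265 × (1 − 0.002632) / (1 − 0.2265) = 4.690 mg/L

4.69 mg/L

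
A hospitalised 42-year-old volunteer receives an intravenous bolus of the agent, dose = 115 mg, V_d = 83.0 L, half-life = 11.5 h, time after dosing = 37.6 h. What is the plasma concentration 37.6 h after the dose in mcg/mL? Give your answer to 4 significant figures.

0.1437 mcg/mL

C₀ = Dose / Vd = 115.0 / 83.0 = 1.386 mg/L
k = ln2 / t½ = 0.693147 / 11.5 = 0.06027 h⁻¹
C = C₀ · e^(−k·t) = 1.386 × e^(−0.06027 × 37.6)
  = 1.386 × 0.1037 = 0.1437 mg/L
(0.1437 mg/L = 0.1437 mcg/mL)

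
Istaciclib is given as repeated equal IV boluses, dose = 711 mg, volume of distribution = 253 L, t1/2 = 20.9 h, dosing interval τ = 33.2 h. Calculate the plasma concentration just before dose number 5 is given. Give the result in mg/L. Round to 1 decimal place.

1.4 mg/L

C₀ per dose = Dose / Vd = 711 / 253 = 2.810 mg/L
k = ln2 / t½ = 0.693147 / 20.9 = 0.03316 h⁻¹
Fraction remaining after one interval: r = e^(−kτ) = e^(−0.03316 × 33.2) = 0.3326
Before dose 5, 4 doses have been given (aged 1τ, 2τ, 3τ, 4τ).
C_trough = C₀ × (r + r² + … + r^4) = C₀ × r(1−r^4)/(1−r)
        = 2.810 × 0.3326 × (1 − 0.01224) / (1 − 0.3326) = 1.383 mg/L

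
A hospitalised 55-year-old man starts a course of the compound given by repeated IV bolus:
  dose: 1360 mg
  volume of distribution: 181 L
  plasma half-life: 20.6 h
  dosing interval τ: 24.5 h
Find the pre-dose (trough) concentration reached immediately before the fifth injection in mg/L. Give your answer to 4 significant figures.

C₀ per dose = Dose / Vd = 1360 / 181 = 7.514 mg/L
k = ln2 / t½ = 0.693147 / 20.6 = 0.03365 h⁻¹
Fraction remaining after one interval: r = e^(−kτ) = e^(−0.03365 × 24.5) = 0.4385
Before dose 5, 4 doses have been given (aged 1τ, 2τ, 3τ, 4τ).
C_trough = C₀ × (r + r² + … + r^4) = C₀ × r(1−r^4)/(1−r)
        = 7.514 × 0.4385 × (1 − 0.03697) / (1 − 0.4385) = 5.651 mg/L

5.651 mg/L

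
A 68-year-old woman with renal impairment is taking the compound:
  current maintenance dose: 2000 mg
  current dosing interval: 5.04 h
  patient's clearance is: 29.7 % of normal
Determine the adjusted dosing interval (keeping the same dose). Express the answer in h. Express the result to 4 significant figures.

To keep the same average steady-state level, dosing rate must scale with clearance.
CL ratio = 29.7 / 100 = 0.2970
New interval (same dose) = 5.04 / 0.2970 = 16.97 h

16.97 h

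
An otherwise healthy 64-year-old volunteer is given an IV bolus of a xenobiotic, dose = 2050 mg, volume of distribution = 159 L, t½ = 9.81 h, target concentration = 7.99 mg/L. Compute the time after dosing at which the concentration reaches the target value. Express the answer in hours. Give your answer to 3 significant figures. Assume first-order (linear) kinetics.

C₀ = Dose / Vd = 2050 / 159 = 12.89 mg/L
k = ln2 / t½ = 0.693147 / 9.81 = 0.07066 h⁻¹
t = ln(C₀ / C) / k = ln(12.89 / 7.99) / 0.07066
  = ln(1.613) / 0.07066 = 0.4781 / 0.07066 = 6.766 h

6.77 h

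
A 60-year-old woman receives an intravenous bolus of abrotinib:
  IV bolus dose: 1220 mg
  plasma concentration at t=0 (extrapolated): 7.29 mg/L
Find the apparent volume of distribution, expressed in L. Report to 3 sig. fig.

167 L

Vd = Dose / C₀ = 1220 / 7.29 = 167.4 L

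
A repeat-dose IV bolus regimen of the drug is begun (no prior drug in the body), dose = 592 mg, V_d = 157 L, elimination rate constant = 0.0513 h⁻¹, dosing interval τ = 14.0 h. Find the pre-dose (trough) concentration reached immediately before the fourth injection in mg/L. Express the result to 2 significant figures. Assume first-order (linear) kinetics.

C₀ per dose = Dose / Vd = 592 / 157 = 3.771 mg/L
Fraction remaining after one interval: r = e^(−kτ) = e^(−0.05130 × 14.0) = 0.4876
Before dose 4, 3 doses have been given (aged 1τ, 2τ, 3τ).
C_trough = C₀ × (r + r² + … + r^3) = C₀ × r(1−r^3)/(1−r)
        = 3.771 × 0.4876 × (1 − 0.1159) / (1 − 0.4876) = 3.173 mg/L

3.2 mg/L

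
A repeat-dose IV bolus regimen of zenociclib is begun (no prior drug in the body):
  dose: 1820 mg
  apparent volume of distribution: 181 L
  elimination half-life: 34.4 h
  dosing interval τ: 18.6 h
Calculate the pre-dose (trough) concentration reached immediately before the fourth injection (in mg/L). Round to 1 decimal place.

14.9 mg/L

C₀ per dose = Dose / Vd = 1820 / 181 = 10.06 mg/L
k = ln2 / t½ = 0.693147 / 34.4 = 0.02015 h⁻¹
Fraction remaining after one interval: r = e^(−kτ) = e^(−0.02015 × 18.6) = 0.6874
Before dose 4, 3 doses have been given (aged 1τ, 2τ, 3τ).
C_trough = C₀ × (r + r² + … + r^3) = C₀ × r(1−r^3)/(1−r)
        = 10.06 × 0.6874 × (1 − 0.3248) / (1 − 0.6874) = 14.94 mg/L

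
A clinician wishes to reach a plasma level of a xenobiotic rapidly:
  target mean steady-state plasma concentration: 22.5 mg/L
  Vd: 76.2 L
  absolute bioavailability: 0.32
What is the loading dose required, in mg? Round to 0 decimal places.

LD = Css × Vd / F = 22.5 × 76.2 / 0.32 = 5358 mg

5358 mg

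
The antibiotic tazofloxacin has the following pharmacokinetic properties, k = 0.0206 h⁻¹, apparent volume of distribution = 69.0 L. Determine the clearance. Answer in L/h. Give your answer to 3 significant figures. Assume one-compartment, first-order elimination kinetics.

CL = k × Vd = 0.0206 × 69.0 = 1.421 L/h

1.42 L/h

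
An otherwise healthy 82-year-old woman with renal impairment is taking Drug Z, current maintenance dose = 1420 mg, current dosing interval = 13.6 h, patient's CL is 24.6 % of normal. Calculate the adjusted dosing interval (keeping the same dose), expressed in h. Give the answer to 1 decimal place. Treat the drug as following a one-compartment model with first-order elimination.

55.3 h

To keep the same average steady-state level, dosing rate must scale with clearance.
CL ratio = 24.6 / 100 = 0.2460
New interval (same dose) = 13.6 / 0.2460 = 55.28 h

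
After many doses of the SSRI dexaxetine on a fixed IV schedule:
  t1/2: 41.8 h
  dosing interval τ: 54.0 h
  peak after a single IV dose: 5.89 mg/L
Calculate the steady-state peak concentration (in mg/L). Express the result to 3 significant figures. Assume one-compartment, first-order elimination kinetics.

9.96 mg/L

k = ln2 / t½ = 0.693147 / 41.8 = 0.01658 h⁻¹
e^(−kτ) = e^(−0.01658 × 54.0) = 0.4085
Accumulation ratio R = 1 / (1 − e^(−kτ)) = 1 / (1 − 0.4085) = 1.691
Steady-state peak = C₀ × R = 5.89 × 1.691 = 9.960 mg/L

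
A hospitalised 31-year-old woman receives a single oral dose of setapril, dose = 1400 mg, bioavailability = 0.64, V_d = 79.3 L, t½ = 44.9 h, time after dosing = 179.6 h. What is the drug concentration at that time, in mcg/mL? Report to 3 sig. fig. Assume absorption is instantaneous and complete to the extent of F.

Amount reaching circulation = F × Dose = 0.64 × 1400 = 896.0 mg
C₀ = F·Dose / Vd = 896.0 / 79.3 = 11.30 mg/L
k = ln2 / t½ = 0.693147 / 44.9 = 0.01544 h⁻¹
t / t½ = 179.6 / 44.9 = 4 half-lives
C = C₀ × (1/2)^4 = 11.30 × 0.06250 = 0.7063 mg/L
(0.7063 mg/L = 0.7063 mcg/mL)

0.706 mcg/mL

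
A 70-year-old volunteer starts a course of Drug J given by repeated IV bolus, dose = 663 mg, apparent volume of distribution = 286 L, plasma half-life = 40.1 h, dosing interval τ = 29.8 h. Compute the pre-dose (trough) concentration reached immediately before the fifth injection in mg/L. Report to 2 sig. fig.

C₀ per dose = Dose / Vd = 663 / 286 = 2.318 mg/L
k = ln2 / t½ = 0.693147 / 40.1 = 0.01729 h⁻¹
Fraction remaining after one interval: r = e^(−kτ) = e^(−0.01729 × 29.8) = 0.5974
Before dose 5, 4 doses have been given (aged 1τ, 2τ, 3τ, 4τ).
C_trough = C₀ × (r + r² + … + r^4) = C₀ × r(1−r^4)/(1−r)
        = 2.318 × 0.5974 × (1 − 0.1274) / (1 − 0.5974) = 3.001 mg/L

3.0 mg/L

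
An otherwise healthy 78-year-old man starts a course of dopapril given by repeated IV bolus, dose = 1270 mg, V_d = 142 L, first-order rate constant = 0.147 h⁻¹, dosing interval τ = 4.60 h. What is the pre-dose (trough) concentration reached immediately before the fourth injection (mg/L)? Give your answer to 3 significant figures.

8.04 mg/L

C₀ per dose = Dose / Vd = 1270 / 142 = 8.944 mg/L
Fraction remaining after one interval: r = e^(−kτ) = e^(−0.1470 × 4.60) = 0.5085
Before dose 4, 3 doses have been given (aged 1τ, 2τ, 3τ).
C_trough = C₀ × (r + r² + … + r^3) = C₀ × r(1−r^3)/(1−r)
        = 8.944 × 0.5085 × (1 − 0.1315) / (1 − 0.5085) = 8.037 mg/L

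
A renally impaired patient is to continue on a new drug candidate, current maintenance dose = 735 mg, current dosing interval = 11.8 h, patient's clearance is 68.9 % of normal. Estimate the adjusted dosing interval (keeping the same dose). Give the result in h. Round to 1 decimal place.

17.1 h

To keep the same average steady-state level, dosing rate must scale with clearance.
CL ratio = 68.9 / 100 = 0.6890
New interval (same dose) = 11.8 / 0.6890 = 17.13 h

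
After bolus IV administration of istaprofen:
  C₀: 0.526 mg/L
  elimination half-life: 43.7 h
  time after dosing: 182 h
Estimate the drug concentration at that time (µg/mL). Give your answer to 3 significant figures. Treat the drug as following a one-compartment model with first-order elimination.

0.0293 µg/mL

k = ln2 / t½ = 0.693147 / 43.7 = 0.01586 h⁻¹
C = C₀ · e^(−k·t) = 0.5260 × e^(−0.01586 × 182)
  = 0.5260 × 0.05577 = 0.02934 mg/L
(0.02934 mg/L = 0.02934 µg/mL)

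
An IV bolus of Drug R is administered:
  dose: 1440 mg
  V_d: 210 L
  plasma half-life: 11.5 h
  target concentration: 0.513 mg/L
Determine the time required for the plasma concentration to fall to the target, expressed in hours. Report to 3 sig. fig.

C₀ = Dose / Vd = 1440 / 210 = 6.857 mg/L
k = ln2 / t½ = 0.693147 / 11.5 = 0.06027 h⁻¹
t = ln(C₀ / C) / k = ln(6.857 / 0.513) / 0.06027
  = ln(13.37) / 0.06027 = 2.593 / 0.06027 = 43.02 h

43.0 h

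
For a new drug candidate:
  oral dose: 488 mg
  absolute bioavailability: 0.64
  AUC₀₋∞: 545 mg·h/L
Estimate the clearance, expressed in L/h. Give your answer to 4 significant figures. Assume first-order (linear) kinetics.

CL = F·Dose / AUC = 0.64 × 488 / 545 = 0.5731 L/h

0.5731 L/h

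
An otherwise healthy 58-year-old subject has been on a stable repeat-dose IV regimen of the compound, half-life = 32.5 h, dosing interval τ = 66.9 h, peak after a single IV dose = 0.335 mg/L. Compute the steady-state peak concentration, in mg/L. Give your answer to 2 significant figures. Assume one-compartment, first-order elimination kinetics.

0.44 mg/L

k = ln2 / t½ = 0.693147 / 32.5 = 0.02133 h⁻¹
e^(−kτ) = e^(−0.02133 × 66.9) = 0.2400
Accumulation ratio R = 1 / (1 − e^(−kτ)) = 1 / (1 − 0.2400) = 1.316
Steady-state peak = C₀ × R = 0.335 × 1.316 = 0.4409 mg/L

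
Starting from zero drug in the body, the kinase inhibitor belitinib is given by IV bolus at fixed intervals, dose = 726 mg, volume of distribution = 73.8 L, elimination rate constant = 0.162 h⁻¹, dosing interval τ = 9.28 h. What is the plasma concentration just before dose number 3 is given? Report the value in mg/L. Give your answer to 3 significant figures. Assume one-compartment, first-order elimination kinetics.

2.67 mg/L

C₀ per dose = Dose / Vd = 726 / 73.8 = 9.837 mg/L
Fraction remaining after one interval: r = e^(−kτ) = e^(−0.1620 × 9.28) = 0.2224
Before dose 3, 2 doses have been given (aged 1τ, 2τ).
C_trough = C₀ × (r + r²) = 9.837 × (0.2224 + 0.04946) = 2.674 mg/L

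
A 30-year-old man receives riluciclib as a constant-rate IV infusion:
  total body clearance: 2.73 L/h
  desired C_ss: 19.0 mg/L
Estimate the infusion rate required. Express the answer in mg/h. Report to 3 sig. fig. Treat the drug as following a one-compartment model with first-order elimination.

51.9 mg/h

At steady state, infusion rate R₀ = Css × CL = 19.0 × 2.730 = 51.87 mg/h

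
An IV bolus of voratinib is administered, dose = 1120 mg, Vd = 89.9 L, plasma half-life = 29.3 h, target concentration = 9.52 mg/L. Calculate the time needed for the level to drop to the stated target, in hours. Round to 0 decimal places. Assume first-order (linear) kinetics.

11 h

C₀ = Dose / Vd = 1120 / 89.9 = 12.46 mg/L
k = ln2 / t½ = 0.693147 / 29.3 = 0.02366 h⁻¹
t = ln(C₀ / C) / k = ln(12.46 / 9.52) / 0.02366
  = ln(1.309) / 0.02366 = 0.2693 / 0.02366 = 11.38 h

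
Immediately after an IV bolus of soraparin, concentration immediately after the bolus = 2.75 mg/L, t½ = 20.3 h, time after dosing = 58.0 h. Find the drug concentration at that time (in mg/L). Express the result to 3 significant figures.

0.380 mg/L

k = ln2 / t½ = 0.693147 / 20.3 = 0.03415 h⁻¹
C = C₀ · e^(−k·t) = 2.750 × e^(−0.03415 × 58.0)
  = 2.750 × 0.1380 = 0.3795 mg/L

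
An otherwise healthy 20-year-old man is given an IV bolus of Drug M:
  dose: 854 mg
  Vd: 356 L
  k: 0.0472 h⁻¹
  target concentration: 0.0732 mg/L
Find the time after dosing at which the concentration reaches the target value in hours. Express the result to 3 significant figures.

73.9 h

C₀ = Dose / Vd = 854.0 / 356 = 2.399 mg/L
t = ln(C₀ / C) / k = ln(2.399 / 0.0732) / 0.04720
  = ln(32.77) / 0.04720 = 3.490 / 0.04720 = 73.94 h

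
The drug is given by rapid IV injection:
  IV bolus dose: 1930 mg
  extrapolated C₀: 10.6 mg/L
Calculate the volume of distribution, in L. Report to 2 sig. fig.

Vd = Dose / C₀ = 1930 / 10.6 = 182.1 L

180 L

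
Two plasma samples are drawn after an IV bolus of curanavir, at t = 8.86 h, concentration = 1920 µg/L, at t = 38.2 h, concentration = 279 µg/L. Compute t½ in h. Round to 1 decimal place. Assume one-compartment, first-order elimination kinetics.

k = ln(C₁/C₂) / (t₂ − t₁) = ln(1920/279) / (38.2 − 8.86)
  = 1.929 / 29.34 = 0.06575 h⁻¹
t½ = ln2 / k = 0.693147 / 0.06575 = 10.54 h

10.5 h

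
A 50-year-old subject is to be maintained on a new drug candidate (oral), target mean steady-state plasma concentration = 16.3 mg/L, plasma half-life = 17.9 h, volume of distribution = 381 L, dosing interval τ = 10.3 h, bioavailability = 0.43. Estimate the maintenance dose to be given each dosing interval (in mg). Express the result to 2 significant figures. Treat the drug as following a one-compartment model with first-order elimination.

k = ln2 / t½ = 0.693147 / 17.9 = 0.03872 h⁻¹
CL = k × Vd = 0.03872 × 381 = 14.75 L/h
At steady state, F × (Dose/τ) = Css × CL.
Dose = Css × CL × τ / F = 16.3 × 14.75 × 10.3 / 0.43 = 5759 mg

5800 mg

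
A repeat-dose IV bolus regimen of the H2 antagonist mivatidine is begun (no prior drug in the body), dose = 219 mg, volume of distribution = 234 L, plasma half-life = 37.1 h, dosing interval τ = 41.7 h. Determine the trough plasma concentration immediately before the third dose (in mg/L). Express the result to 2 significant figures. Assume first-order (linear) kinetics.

C₀ per dose = Dose / Vd = 219 / 234 = 0.9359 mg/L
k = ln2 / t½ = 0.693147 / 37.1 = 0.01868 h⁻¹
Fraction remaining after one interval: r = e^(−kτ) = e^(−0.01868 × 41.7) = 0.4589
Before dose 3, 2 doses have been given (aged 1τ, 2τ).
C_trough = C₀ × (r + r²) = 0.9359 × (0.4589 + 0.2106) = 0.6266 mg/L

0.63 mg/L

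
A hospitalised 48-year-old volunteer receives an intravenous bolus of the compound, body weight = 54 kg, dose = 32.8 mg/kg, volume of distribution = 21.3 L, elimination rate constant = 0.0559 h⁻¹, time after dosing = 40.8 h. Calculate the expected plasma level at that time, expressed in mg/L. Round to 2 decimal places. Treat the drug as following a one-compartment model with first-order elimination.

8.50 mg/L

Total dose = 32.8 × 54 = 1771 mg
C₀ = Dose / Vd = 1771 / 21.3 = 83.15 mg/L
C = C₀ · e^(−k·t) = 83.15 × e^(−0.05590 × 40.8)
  = 83.15 × 0.1022 = 8.498 mg/L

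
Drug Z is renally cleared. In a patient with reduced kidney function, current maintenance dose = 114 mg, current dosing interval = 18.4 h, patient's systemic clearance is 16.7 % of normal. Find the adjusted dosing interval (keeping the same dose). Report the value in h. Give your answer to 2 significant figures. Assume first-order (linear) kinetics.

110 h

To keep the same average steady-state level, dosing rate must scale with clearance.
CL ratio = 16.7 / 100 = 0.1670
New interval (same dose) = 18.4 / 0.1670 = 110.2 h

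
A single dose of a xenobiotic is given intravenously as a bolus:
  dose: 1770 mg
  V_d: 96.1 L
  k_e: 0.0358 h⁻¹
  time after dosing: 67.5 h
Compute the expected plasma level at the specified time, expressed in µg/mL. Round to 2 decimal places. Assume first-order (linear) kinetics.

1.64 µg/mL

C₀ = Dose / Vd = 1770 / 96.1 = 18.42 mg/L
C = C₀ · e^(−k·t) = 18.42 × e^(−0.03580 × 67.5)
  = 18.42 × 0.08923 = 1.644 mg/L
(1.644 mg/L = 1.644 µg/mL)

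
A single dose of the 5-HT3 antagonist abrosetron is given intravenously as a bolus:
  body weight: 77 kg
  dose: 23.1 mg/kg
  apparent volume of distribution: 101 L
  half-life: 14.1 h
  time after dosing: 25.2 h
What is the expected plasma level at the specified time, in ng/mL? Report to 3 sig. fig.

5100 ng/mL

Total dose = 23.1 × 77 = 1779 mg
C₀ = Dose / Vd = 1779 / 101 = 17.61 mg/L
k = ln2 / t½ = 0.693147 / 14.1 = 0.04916 h⁻¹
C = C₀ · e^(−k·t) = 17.61 × e^(−0.04916 × 25.2)
  = 17.61 × 0.2897 = 5.102 mg/L
Convert: 5.102 mg/L × 1000 = 5102 ng/mL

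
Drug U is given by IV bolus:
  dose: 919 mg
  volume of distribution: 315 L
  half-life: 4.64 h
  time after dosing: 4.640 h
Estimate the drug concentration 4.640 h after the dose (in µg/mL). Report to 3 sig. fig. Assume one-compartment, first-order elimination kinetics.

1.46 µg/mL

C₀ = Dose / Vd = 919.0 / 315 = 2.917 mg/L
k = ln2 / t½ = 0.693147 / 4.64 = 0.1494 h⁻¹
t / t½ = 4.640 / 4.64 = 1 half-lives
C = C₀ × (1/2)^1 = 2.917 × 0.5000 = 1.459 mg/L
(1.459 mg/L = 1.459 µg/mL)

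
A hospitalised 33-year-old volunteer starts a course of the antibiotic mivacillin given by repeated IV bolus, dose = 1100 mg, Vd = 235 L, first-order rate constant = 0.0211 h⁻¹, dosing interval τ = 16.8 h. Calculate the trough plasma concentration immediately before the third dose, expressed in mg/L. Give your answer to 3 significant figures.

5.59 mg/L

C₀ per dose = Dose / Vd = 1100 / 235 = 4.681 mg/L
Fraction remaining after one interval: r = e^(−kτ) = e^(−0.02110 × 16.8) = 0.7015
Before dose 3, 2 doses have been given (aged 1τ, 2τ).
C_trough = C₀ × (r + r²) = 4.681 × (0.7015 + 0.4921) = 5.587 mg/L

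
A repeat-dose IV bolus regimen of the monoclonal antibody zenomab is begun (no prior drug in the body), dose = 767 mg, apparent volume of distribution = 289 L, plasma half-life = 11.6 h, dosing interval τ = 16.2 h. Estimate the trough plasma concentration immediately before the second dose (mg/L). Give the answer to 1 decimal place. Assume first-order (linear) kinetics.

C₀ per dose = Dose / Vd = 767 / 289 = 2.654 mg/L
k = ln2 / t½ = 0.693147 / 11.6 = 0.05975 h⁻¹
Fraction remaining after one interval: r = e^(−kτ) = e^(−0.05975 × 16.2) = 0.3799
Before dose 2, 1 dose has been given (aged 1τ).
C_trough = C₀ × r = 2.654 × 0.3799 = 1.008 mg/L

1.0 mg/L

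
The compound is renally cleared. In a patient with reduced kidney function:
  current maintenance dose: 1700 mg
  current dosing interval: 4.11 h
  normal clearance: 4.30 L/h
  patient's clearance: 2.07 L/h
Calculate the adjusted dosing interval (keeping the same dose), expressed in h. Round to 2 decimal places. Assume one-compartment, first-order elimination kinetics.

8.54 h

To keep the same average steady-state level, dosing rate must scale with clearance.
CL ratio = 2.07 / 4.30 = 0.4814
New interval (same dose) = 4.11 / 0.4814 = 8.538 h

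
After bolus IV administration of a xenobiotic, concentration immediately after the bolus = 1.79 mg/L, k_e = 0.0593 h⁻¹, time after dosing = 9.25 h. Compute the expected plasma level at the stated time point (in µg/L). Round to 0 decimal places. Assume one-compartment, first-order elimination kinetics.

1034 µg/L

C = C₀ · e^(−k·t) = 1.790 × e^(−0.05930 × 9.25)
  = 1.790 × 0.5778 = 1.034 mg/L
Convert: 1.034 mg/L × 1000 = 1034 µg/L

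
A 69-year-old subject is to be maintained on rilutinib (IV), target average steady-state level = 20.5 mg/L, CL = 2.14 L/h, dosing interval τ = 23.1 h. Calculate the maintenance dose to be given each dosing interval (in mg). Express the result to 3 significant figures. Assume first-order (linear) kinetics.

At steady state, Dose/τ = Css × CL.
Dose = Css × CL × τ = 20.5 × 2.140 × 23.1 = 1013 mg

1010 mg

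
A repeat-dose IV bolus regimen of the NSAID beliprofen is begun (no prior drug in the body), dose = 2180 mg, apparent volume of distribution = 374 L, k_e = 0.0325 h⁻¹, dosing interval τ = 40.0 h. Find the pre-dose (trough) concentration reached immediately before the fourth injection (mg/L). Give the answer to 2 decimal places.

2.14 mg/L

C₀ per dose = Dose / Vd = 2180 / 374 = 5.829 mg/L
Fraction remaining after one interval: r = e^(−kτ) = e^(−0.03250 × 40.0) = 0.2725
Before dose 4, 3 doses have been given (aged 1τ, 2τ, 3τ).
C_trough = C₀ × (r + r² + … + r^3) = C₀ × r(1−r^3)/(1−r)
        = 5.829 × 0.2725 × (1 − 0.02023) / (1 − 0.2725) = 2.139 mg/L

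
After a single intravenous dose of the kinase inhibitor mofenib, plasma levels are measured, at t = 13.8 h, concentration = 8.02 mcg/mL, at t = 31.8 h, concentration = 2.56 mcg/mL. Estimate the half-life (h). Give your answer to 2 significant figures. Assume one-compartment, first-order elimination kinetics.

11 h

k = ln(C₁/C₂) / (t₂ − t₁) = ln(8.02/2.56) / (31.8 − 13.8)
  = 1.142 / 18.00 = 0.06344 h⁻¹
t½ = ln2 / k = 0.693147 / 0.06344 = 10.93 h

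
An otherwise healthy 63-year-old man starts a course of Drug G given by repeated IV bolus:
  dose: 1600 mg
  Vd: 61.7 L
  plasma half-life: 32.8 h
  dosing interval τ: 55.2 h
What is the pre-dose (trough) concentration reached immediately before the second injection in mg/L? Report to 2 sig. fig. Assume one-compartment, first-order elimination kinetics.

C₀ per dose = Dose / Vd = 1600 / 61.7 = 25.93 mg/L
k = ln2 / t½ = 0.693147 / 32.8 = 0.02113 h⁻¹
Fraction remaining after one interval: r = e^(−kτ) = e^(−0.02113 × 55.2) = 0.3115
Before dose 2, 1 dose has been given (aged 1τ).
C_trough = C₀ × r = 25.93 × 0.3115 = 8.077 mg/L

8.1 mg/L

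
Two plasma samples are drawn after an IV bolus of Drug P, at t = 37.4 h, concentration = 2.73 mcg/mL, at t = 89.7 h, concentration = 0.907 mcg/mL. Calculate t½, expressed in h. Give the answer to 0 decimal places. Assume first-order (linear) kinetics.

k = ln(C₁/C₂) / (t₂ − t₁) = ln(2.73/0.907) / (89.7 − 37.4)
  = 1.102 / 52.30 = 0.02107 h⁻¹
t½ = ln2 / k = 0.693147 / 0.02107 = 32.90 h

33 h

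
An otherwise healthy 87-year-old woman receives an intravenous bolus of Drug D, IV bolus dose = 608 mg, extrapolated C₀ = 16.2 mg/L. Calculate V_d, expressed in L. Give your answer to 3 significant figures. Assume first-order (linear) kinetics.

Vd = Dose / C₀ = 608.0 / 16.2 = 37.53 L

37.5 L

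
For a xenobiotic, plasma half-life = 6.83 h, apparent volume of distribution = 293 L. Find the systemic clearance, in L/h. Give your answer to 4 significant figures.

29.74 L/h

k = ln2 / t½ = 0.693147 / 6.83 = 0.1015 h⁻¹
CL = k × Vd = 0.1015 × 293 = 29.74 L/h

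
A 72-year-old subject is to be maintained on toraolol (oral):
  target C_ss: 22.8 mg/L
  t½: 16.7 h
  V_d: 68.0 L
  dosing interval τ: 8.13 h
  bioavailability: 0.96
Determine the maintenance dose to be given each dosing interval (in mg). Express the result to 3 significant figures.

545 mg

k = ln2 / t½ = 0.693147 / 16.7 = 0.04151 h⁻¹
CL = k × Vd = 0.04151 × 68.0 = 2.823 L/h
At steady state, F × (Dose/τ) = Css × CL.
Dose = Css × CL × τ / F = 22.8 × 2.823 × 8.13 / 0.96 = 545.1 mg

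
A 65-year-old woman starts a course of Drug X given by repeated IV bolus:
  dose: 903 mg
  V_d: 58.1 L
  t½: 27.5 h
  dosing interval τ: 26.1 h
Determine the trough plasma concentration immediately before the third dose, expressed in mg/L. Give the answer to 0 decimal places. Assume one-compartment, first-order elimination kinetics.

C₀ per dose = Dose / Vd = 903 / 58.1 = 15.54 mg/L
k = ln2 / t½ = 0.693147 / 27.5 = 0.02521 h⁻¹
Fraction remaining after one interval: r = e^(−kτ) = e^(−0.02521 × 26.1) = 0.5179
Before dose 3, 2 doses have been given (aged 1τ, 2τ).
C_trough = C₀ × (r + r²) = 15.54 × (0.5179 + 0.2682) = 12.22 mg/L

12 mg/L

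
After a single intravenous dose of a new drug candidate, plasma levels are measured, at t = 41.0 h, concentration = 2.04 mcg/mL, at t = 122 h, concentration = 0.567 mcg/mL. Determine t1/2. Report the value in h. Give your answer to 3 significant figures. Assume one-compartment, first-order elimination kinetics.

k = ln(C₁/C₂) / (t₂ − t₁) = ln(2.04/0.567) / (122 − 41.0)
  = 1.280 / 81.00 = 0.01580 h⁻¹
t½ = ln2 / k = 0.693147 / 0.01580 = 43.87 h

43.9 h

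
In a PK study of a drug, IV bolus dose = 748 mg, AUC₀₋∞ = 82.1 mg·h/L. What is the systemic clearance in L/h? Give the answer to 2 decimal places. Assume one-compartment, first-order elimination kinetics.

9.11 L/h

CL = Dose / AUC = 748 / 82.1 = 9.111 L/h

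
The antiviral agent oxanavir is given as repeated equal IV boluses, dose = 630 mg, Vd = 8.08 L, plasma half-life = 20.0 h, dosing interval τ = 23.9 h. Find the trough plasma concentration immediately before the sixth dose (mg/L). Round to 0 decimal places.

60 mg/L

C₀ per dose = Dose / Vd = 630 / 8.08 = 77.97 mg/L
k = ln2 / t½ = 0.693147 / 20.0 = 0.03466 h⁻¹
Fraction remaining after one interval: r = e^(−kτ) = e^(−0.03466 × 23.9) = 0.4368
Before dose 6, 5 doses have been given (aged 1τ, 2τ, 3τ, 4τ, 5τ).
C_trough = C₀ × (r + r² + … + r^5) = C₀ × r(1−r^5)/(1−r)
        = 77.97 × 0.4368 × (1 − 0.01590) / (1 − 0.4368) = 59.51 mg/L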